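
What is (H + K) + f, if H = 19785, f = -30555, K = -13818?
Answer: -24588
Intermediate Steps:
(H + K) + f = (19785 - 13818) - 30555 = 5967 - 30555 = -24588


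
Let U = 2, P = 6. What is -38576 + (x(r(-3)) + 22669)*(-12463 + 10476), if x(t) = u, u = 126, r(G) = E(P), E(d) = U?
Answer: -45332241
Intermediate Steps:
E(d) = 2
r(G) = 2
x(t) = 126
-38576 + (x(r(-3)) + 22669)*(-12463 + 10476) = -38576 + (126 + 22669)*(-12463 + 10476) = -38576 + 22795*(-1987) = -38576 - 45293665 = -45332241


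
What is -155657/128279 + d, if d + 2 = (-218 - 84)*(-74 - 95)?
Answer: 6546691387/128279 ≈ 51035.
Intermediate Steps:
d = 51036 (d = -2 + (-218 - 84)*(-74 - 95) = -2 - 302*(-169) = -2 + 51038 = 51036)
-155657/128279 + d = -155657/128279 + 51036 = 6546691387/128279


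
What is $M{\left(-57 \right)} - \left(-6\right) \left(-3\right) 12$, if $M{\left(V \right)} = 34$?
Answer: $-182$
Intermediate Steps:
$M{\left(-57 \right)} - \left(-6\right) \left(-3\right) 12 = 34 - \left(-6\right) \left(-3\right) 12 = 34 - 18 \cdot 12 = 34 - 216 = -182$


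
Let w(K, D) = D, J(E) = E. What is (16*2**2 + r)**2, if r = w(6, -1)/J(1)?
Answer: 3969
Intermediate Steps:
r = -1 (r = -1/1 = -1*1 = -1)
(16*2**2 + r)**2 = (16*2**2 - 1)**2 = (16*4 - 1)**2 = (64 - 1)**2 = 63**2 = 3969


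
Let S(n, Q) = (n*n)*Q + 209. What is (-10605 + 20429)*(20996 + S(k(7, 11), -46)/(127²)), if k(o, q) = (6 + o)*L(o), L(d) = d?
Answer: 3323103247008/16129 ≈ 2.0603e+8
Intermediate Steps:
k(o, q) = o*(6 + o) (k(o, q) = (6 + o)*o = o*(6 + o))
S(n, Q) = 209 + Q*n² (S(n, Q) = n²*Q + 209 = Q*n² + 209 = 209 + Q*n²)
(-10605 + 20429)*(20996 + S(k(7, 11), -46)/(127²)) = (-10605 + 20429)*(20996 + (209 - 46*49*(6 + 7)²)/(127²)) = 9824*(20996 + (209 - 46*(7*13)²)/16129) = 9824*(20996 + (209 - 46*91²)*(1/16129)) = 9824*(20996 + (209 - 46*8281)*(1/16129)) = 9824*(20996 + (209 - 380926)*(1/16129)) = 9824*(20996 - 380717*1/16129) = 9824*(20996 - 380717/16129) = 9824*(338263767/16129) = 3323103247008/16129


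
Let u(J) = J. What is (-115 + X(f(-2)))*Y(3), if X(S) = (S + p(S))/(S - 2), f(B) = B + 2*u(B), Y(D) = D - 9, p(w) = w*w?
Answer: 1425/2 ≈ 712.50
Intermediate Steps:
p(w) = w²
Y(D) = -9 + D
f(B) = 3*B (f(B) = B + 2*B = 3*B)
X(S) = (S + S²)/(-2 + S) (X(S) = (S + S²)/(S - 2) = (S + S²)/(-2 + S))
(-115 + X(f(-2)))*Y(3) = (-115 + (3*(-2))*(1 + 3*(-2))/(-2 + 3*(-2)))*(-9 + 3) = (-115 - 6*(1 - 6)/(-2 - 6))*(-6) = (-115 - 6*(-5)/(-8))*(-6) = (-115 - 6*(-⅛)*(-5))*(-6) = (-115 - 15/4)*(-6) = -475/4*(-6) = 1425/2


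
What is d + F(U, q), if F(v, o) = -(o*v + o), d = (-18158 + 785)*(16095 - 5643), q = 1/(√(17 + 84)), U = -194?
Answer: -181582596 + 193*√101/101 ≈ -1.8158e+8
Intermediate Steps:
q = √101/101 (q = 1/(√101) = √101/101 ≈ 0.099504)
d = -181582596 (d = -17373*10452 = -181582596)
F(v, o) = -o - o*v (F(v, o) = -(o + o*v) = -o - o*v)
d + F(U, q) = -181582596 - √101/101*(1 - 194) = -181582596 - 1*√101/101*(-193) = -181582596 + 193*√101/101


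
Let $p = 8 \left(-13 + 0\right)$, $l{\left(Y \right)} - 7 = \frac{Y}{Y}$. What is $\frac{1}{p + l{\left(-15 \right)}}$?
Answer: $- \frac{1}{96} \approx -0.010417$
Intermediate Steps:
$l{\left(Y \right)} = 8$ ($l{\left(Y \right)} = 7 + \frac{Y}{Y} = 7 + 1 = 8$)
$p = -104$ ($p = 8 \left(-13\right) = -104$)
$\frac{1}{p + l{\left(-15 \right)}} = \frac{1}{-104 + 8} = \frac{1}{-96} = - \frac{1}{96}$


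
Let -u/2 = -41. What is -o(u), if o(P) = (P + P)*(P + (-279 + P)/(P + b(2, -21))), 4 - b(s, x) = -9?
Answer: -1245252/95 ≈ -13108.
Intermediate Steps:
u = 82 (u = -2*(-41) = 82)
b(s, x) = 13 (b(s, x) = 4 - 1*(-9) = 4 + 9 = 13)
o(P) = 2*P*(P + (-279 + P)/(13 + P)) (o(P) = (P + P)*(P + (-279 + P)/(P + 13)) = (2*P)*(P + (-279 + P)/(13 + P)) = 2*P*(P + (-279 + P)/(13 + P)))
-o(u) = -2*82*(-279 + 82**2 + 14*82)/(13 + 82) = -2*82*(-279 + 6724 + 1148)/95 = -2*82*7593/95 = -1*1245252/95 = -1245252/95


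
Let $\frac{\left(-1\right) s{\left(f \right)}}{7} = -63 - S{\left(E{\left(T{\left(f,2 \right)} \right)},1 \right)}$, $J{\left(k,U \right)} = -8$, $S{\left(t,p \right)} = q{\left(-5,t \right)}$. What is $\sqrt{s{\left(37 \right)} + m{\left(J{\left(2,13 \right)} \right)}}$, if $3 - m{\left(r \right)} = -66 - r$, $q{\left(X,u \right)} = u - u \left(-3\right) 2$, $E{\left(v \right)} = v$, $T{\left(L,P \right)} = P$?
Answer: $10 \sqrt{6} \approx 24.495$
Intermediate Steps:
$q{\left(X,u \right)} = 7 u$ ($q{\left(X,u \right)} = u - - 3 u 2 = u - - 6 u = u + 6 u = 7 u$)
$S{\left(t,p \right)} = 7 t$
$s{\left(f \right)} = 539$ ($s{\left(f \right)} = - 7 \left(-63 - 7 \cdot 2\right) = - 7 \left(-63 - 14\right) = \left(-7\right) \left(-77\right) = 539$)
$m{\left(r \right)} = 69 + r$ ($m{\left(r \right)} = 3 - \left(-66 - r\right) = 3 + \left(66 + r\right) = 69 + r$)
$\sqrt{s{\left(37 \right)} + m{\left(J{\left(2,13 \right)} \right)}} = \sqrt{539 + \left(69 - 8\right)} = \sqrt{539 + 61} = \sqrt{600} = 10 \sqrt{6}$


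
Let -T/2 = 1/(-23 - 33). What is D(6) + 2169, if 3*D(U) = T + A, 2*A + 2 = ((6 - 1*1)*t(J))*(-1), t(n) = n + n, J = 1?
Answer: 182029/84 ≈ 2167.0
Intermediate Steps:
t(n) = 2*n
T = 1/28 (T = -2/(-23 - 33) = -2/(-56) = -2*(-1/56) = 1/28 ≈ 0.035714)
A = -6 (A = -1 + (((6 - 1*1)*(2*1))*(-1))/2 = -1 + (((6 - 1)*2)*(-1))/2 = -1 + ((5*2)*(-1))/2 = -1 + (10*(-1))/2 = -1 + (½)*(-10) = -1 - 5 = -6)
D(U) = -167/84 (D(U) = (1/28 - 6)/3 = (⅓)*(-167/28) = -167/84)
D(6) + 2169 = -167/84 + 2169 = 182029/84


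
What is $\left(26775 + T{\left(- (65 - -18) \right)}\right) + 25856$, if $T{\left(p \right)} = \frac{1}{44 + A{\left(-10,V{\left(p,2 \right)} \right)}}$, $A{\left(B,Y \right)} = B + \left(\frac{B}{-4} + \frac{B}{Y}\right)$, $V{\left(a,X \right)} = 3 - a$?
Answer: $\frac{164682485}{3129} \approx 52631.0$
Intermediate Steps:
$A{\left(B,Y \right)} = \frac{3 B}{4} + \frac{B}{Y}$ ($A{\left(B,Y \right)} = B + \left(B \left(- \frac{1}{4}\right) + \frac{B}{Y}\right) = B - \left(\frac{B}{4} - \frac{B}{Y}\right) = \frac{3 B}{4} + \frac{B}{Y}$)
$T{\left(p \right)} = \frac{1}{\frac{73}{2} - \frac{10}{3 - p}}$ ($T{\left(p \right)} = \frac{1}{44 + \left(\frac{3}{4} \left(-10\right) - \frac{10}{3 - p}\right)} = \frac{1}{44 - \left(\frac{15}{2} + \frac{10}{3 - p}\right)} = \frac{1}{\frac{73}{2} - \frac{10}{3 - p}}$)
$\left(26775 + T{\left(- (65 - -18) \right)}\right) + 25856 = \left(26775 + \frac{2 \left(-3 - \left(65 - -18\right)\right)}{-199 + 73 \left(- (65 - -18)\right)}\right) + 25856 = \left(26775 + \frac{2 \left(-3 - \left(65 + 18\right)\right)}{-199 + 73 \left(- (65 + 18)\right)}\right) + 25856 = \left(26775 + \frac{2 \left(-3 - 83\right)}{-199 + 73 \left(\left(-1\right) 83\right)}\right) + 25856 = \left(26775 + \frac{2 \left(-3 - 83\right)}{-199 + 73 \left(-83\right)}\right) + 25856 = \left(26775 + 2 \frac{1}{-199 - 6059} \left(-86\right)\right) + 25856 = \left(26775 + 2 \frac{1}{-6258} \left(-86\right)\right) + 25856 = \left(26775 + 2 \left(- \frac{1}{6258}\right) \left(-86\right)\right) + 25856 = \left(26775 + \frac{86}{3129}\right) + 25856 = \frac{83779061}{3129} + 25856 = \frac{164682485}{3129}$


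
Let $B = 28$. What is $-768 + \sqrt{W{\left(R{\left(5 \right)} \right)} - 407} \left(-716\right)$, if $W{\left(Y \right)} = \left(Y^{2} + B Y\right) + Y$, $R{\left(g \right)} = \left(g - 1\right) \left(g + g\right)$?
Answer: $-768 - 716 \sqrt{2353} \approx -35500.0$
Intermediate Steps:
$R{\left(g \right)} = 2 g \left(-1 + g\right)$ ($R{\left(g \right)} = \left(-1 + g\right) 2 g = 2 g \left(-1 + g\right)$)
$W{\left(Y \right)} = Y^{2} + 29 Y$ ($W{\left(Y \right)} = \left(Y^{2} + 28 Y\right) + Y = Y^{2} + 29 Y$)
$-768 + \sqrt{W{\left(R{\left(5 \right)} \right)} - 407} \left(-716\right) = -768 + \sqrt{2 \cdot 5 \left(-1 + 5\right) \left(29 + 2 \cdot 5 \left(-1 + 5\right)\right) - 407} \left(-716\right) = -768 + \sqrt{2 \cdot 5 \cdot 4 \left(29 + 2 \cdot 5 \cdot 4\right) - 407} \left(-716\right) = -768 + \sqrt{40 \left(29 + 40\right) - 407} \left(-716\right) = -768 + \sqrt{40 \cdot 69 - 407} \left(-716\right) = -768 + \sqrt{2760 - 407} \left(-716\right) = -768 + \sqrt{2353} \left(-716\right) = -768 - 716 \sqrt{2353}$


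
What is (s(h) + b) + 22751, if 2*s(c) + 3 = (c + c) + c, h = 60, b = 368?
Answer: 46415/2 ≈ 23208.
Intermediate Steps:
s(c) = -3/2 + 3*c/2 (s(c) = -3/2 + ((c + c) + c)/2 = -3/2 + (2*c + c)/2 = -3/2 + (3*c)/2 = -3/2 + 3*c/2)
(s(h) + b) + 22751 = ((-3/2 + (3/2)*60) + 368) + 22751 = ((-3/2 + 90) + 368) + 22751 = (177/2 + 368) + 22751 = 913/2 + 22751 = 46415/2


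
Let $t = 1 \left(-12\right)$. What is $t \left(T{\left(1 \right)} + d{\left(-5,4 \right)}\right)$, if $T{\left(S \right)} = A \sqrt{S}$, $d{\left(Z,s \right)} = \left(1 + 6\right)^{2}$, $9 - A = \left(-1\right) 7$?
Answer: $-780$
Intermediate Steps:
$t = -12$
$A = 16$ ($A = 9 - \left(-1\right) 7 = 9 - -7 = 9 + 7 = 16$)
$d{\left(Z,s \right)} = 49$ ($d{\left(Z,s \right)} = 7^{2} = 49$)
$T{\left(S \right)} = 16 \sqrt{S}$
$t \left(T{\left(1 \right)} + d{\left(-5,4 \right)}\right) = - 12 \left(16 \sqrt{1} + 49\right) = - 12 \left(16 \cdot 1 + 49\right) = - 12 \left(16 + 49\right) = \left(-12\right) 65 = -780$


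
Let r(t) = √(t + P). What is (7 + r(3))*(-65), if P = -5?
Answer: -455 - 65*I*√2 ≈ -455.0 - 91.924*I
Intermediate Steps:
r(t) = √(-5 + t) (r(t) = √(t - 5) = √(-5 + t))
(7 + r(3))*(-65) = (7 + √(-5 + 3))*(-65) = (7 + √(-2))*(-65) = (7 + I*√2)*(-65) = -455 - 65*I*√2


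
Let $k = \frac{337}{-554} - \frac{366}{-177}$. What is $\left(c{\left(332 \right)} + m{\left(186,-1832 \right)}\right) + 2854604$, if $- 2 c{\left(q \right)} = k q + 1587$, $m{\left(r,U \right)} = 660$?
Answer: $\frac{93293303733}{32686} \approx 2.8542 \cdot 10^{6}$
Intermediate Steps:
$k = \frac{47705}{32686}$ ($k = 337 \left(- \frac{1}{554}\right) - - \frac{122}{59} = - \frac{337}{554} + \frac{122}{59} = \frac{47705}{32686} \approx 1.4595$)
$c{\left(q \right)} = - \frac{1587}{2} - \frac{47705 q}{65372}$ ($c{\left(q \right)} = - \frac{\frac{47705 q}{32686} + 1587}{2} = - \frac{1587 + \frac{47705 q}{32686}}{2} = - \frac{1587}{2} - \frac{47705 q}{65372}$)
$\left(c{\left(332 \right)} + m{\left(186,-1832 \right)}\right) + 2854604 = \left(\left(- \frac{1587}{2} - \frac{3959515}{16343}\right) + 660\right) + 2854604 = \left(- \frac{33855371}{32686} + 660\right) + 2854604 = - \frac{12282611}{32686} + 2854604 = \frac{93293303733}{32686}$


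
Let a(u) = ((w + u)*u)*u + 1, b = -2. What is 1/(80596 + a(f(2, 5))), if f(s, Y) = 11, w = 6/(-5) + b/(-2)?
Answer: 5/409519 ≈ 1.2209e-5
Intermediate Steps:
w = -1/5 (w = 6/(-5) - 2/(-2) = 6*(-1/5) - 2*(-1/2) = -6/5 + 1 = -1/5 ≈ -0.20000)
a(u) = 1 + u**2*(-1/5 + u) (a(u) = ((-1/5 + u)*u)*u + 1 = (u*(-1/5 + u))*u + 1 = u**2*(-1/5 + u) + 1 = 1 + u**2*(-1/5 + u))
1/(80596 + a(f(2, 5))) = 1/(80596 + (1 + 11**3 - 1/5*11**2)) = 1/(80596 + (1 + 1331 - 1/5*121)) = 1/(80596 + (1 + 1331 - 121/5)) = 1/(80596 + 6539/5) = 1/(409519/5) = 5/409519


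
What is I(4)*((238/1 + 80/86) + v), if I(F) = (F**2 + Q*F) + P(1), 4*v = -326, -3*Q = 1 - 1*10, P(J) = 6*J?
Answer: 230163/43 ≈ 5352.6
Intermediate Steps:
Q = 3 (Q = -(1 - 1*10)/3 = -(1 - 10)/3 = -1/3*(-9) = 3)
v = -163/2 (v = (1/4)*(-326) = -163/2 ≈ -81.500)
I(F) = 6 + F**2 + 3*F (I(F) = (F**2 + 3*F) + 6*1 = (F**2 + 3*F) + 6 = 6 + F**2 + 3*F)
I(4)*((238/1 + 80/86) + v) = (6 + 4**2 + 3*4)*((238/1 + 80/86) - 163/2) = (6 + 16 + 12)*((238*1 + 80*(1/86)) - 163/2) = 34*((238 + 40/43) - 163/2) = 34*(10274/43 - 163/2) = 34*(13539/86) = 230163/43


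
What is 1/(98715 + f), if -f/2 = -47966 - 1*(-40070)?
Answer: 1/114507 ≈ 8.7331e-6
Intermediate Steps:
f = 15792 (f = -2*(-47966 - 1*(-40070)) = -2*(-47966 + 40070) = -2*(-7896) = 15792)
1/(98715 + f) = 1/(98715 + 15792) = 1/114507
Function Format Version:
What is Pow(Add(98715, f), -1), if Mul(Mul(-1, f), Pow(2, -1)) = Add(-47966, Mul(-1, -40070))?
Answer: Rational(1, 114507) ≈ 8.7331e-6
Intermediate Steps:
f = 15792 (f = Mul(-2, Add(-47966, Mul(-1, -40070))) = Mul(-2, Add(-47966, 40070)) = Mul(-2, -7896) = 15792)
Pow(Add(98715, f), -1) = Pow(Add(98715, 15792), -1) = Pow(114507, -1) = Rational(1, 114507)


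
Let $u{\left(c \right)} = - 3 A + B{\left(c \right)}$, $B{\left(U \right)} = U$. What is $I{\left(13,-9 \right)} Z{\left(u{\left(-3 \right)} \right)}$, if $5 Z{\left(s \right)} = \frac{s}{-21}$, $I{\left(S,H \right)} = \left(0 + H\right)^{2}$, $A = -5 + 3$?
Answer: $- \frac{81}{35} \approx -2.3143$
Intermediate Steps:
$A = -2$
$I{\left(S,H \right)} = H^{2}$
$u{\left(c \right)} = 6 + c$ ($u{\left(c \right)} = \left(-3\right) \left(-2\right) + c = 6 + c$)
$Z{\left(s \right)} = - \frac{s}{105}$ ($Z{\left(s \right)} = \frac{s \frac{1}{-21}}{5} = \frac{s \left(- \frac{1}{21}\right)}{5} = \frac{\left(- \frac{1}{21}\right) s}{5} = - \frac{s}{105}$)
$I{\left(13,-9 \right)} Z{\left(u{\left(-3 \right)} \right)} = \left(-9\right)^{2} \left(- \frac{6 - 3}{105}\right) = 81 \left(\left(- \frac{1}{105}\right) 3\right) = 81 \left(- \frac{1}{35}\right) = - \frac{81}{35}$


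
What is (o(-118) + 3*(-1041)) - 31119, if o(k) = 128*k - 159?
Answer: -49505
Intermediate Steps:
o(k) = -159 + 128*k
(o(-118) + 3*(-1041)) - 31119 = ((-159 + 128*(-118)) + 3*(-1041)) - 31119 = ((-159 - 15104) - 3123) - 31119 = (-15263 - 3123) - 31119 = -18386 - 31119 = -49505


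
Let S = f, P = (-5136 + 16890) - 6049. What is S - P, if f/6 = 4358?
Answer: 20443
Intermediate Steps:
P = 5705 (P = 11754 - 6049 = 5705)
f = 26148 (f = 6*4358 = 26148)
S = 26148
S - P = 26148 - 1*5705 = 26148 - 5705 = 20443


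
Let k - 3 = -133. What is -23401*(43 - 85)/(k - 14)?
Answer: -163807/24 ≈ -6825.3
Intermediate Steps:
k = -130 (k = 3 - 133 = -130)
-23401*(43 - 85)/(k - 14) = -23401*(43 - 85)/(-130 - 14) = -(-982842)/(-144) = -(-982842)*(-1)/144 = -23401*7/24 = -163807/24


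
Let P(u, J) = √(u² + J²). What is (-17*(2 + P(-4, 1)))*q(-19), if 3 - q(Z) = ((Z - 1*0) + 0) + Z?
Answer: -1394 - 697*√17 ≈ -4267.8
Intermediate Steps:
q(Z) = 3 - 2*Z (q(Z) = 3 - (((Z - 1*0) + 0) + Z) = 3 - (((Z + 0) + 0) + Z) = 3 - ((Z + 0) + Z) = 3 - (Z + Z) = 3 - 2*Z)
P(u, J) = √(J² + u²)
(-17*(2 + P(-4, 1)))*q(-19) = (-17*(2 + √(1² + (-4)²)))*(3 - 2*(-19)) = (-17*(2 + √(1 + 16)))*(3 + 38) = -17*(2 + √17)*41 = (-34 - 17*√17)*41 = -1394 - 697*√17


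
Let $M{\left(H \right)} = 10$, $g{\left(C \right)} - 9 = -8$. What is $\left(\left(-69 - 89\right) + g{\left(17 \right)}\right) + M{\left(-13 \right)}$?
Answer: $-147$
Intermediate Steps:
$g{\left(C \right)} = 1$ ($g{\left(C \right)} = 9 - 8 = 1$)
$\left(\left(-69 - 89\right) + g{\left(17 \right)}\right) + M{\left(-13 \right)} = \left(\left(-69 - 89\right) + 1\right) + 10 = \left(-158 + 1\right) + 10 = -157 + 10 = -147$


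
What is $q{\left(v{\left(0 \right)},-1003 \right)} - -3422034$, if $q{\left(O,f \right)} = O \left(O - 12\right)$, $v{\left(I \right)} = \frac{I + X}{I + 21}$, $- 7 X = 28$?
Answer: $\frac{1509118018}{441} \approx 3.422 \cdot 10^{6}$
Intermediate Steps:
$X = -4$ ($X = \left(- \frac{1}{7}\right) 28 = -4$)
$v{\left(I \right)} = \frac{-4 + I}{21 + I}$ ($v{\left(I \right)} = \frac{I - 4}{I + 21} = \frac{-4 + I}{21 + I}$)
$q{\left(O,f \right)} = O \left(-12 + O\right)$
$q{\left(v{\left(0 \right)},-1003 \right)} - -3422034 = \frac{-4 + 0}{21 + 0} \left(-12 + \frac{-4 + 0}{21 + 0}\right) - -3422034 = \frac{1}{21} \left(-4\right) \left(-12 + \frac{1}{21} \left(-4\right)\right) + 3422034 = - \frac{4 \left(-12 - \frac{4}{21}\right)}{21} + 3422034 = \left(- \frac{4}{21}\right) \left(- \frac{256}{21}\right) + 3422034 = \frac{1024}{441} + 3422034 = \frac{1509118018}{441}$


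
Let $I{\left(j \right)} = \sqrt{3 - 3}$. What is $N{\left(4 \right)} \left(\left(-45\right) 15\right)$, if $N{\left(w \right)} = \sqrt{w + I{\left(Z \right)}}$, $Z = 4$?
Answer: $-1350$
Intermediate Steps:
$I{\left(j \right)} = 0$ ($I{\left(j \right)} = \sqrt{0} = 0$)
$N{\left(w \right)} = \sqrt{w}$ ($N{\left(w \right)} = \sqrt{w + 0} = \sqrt{w}$)
$N{\left(4 \right)} \left(\left(-45\right) 15\right) = \sqrt{4} \left(\left(-45\right) 15\right) = 2 \left(-675\right) = -1350$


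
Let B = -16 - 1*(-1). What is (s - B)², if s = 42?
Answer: 3249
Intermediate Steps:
B = -15 (B = -16 + 1 = -15)
(s - B)² = (42 - 1*(-15))² = (42 + 15)² = 57² = 3249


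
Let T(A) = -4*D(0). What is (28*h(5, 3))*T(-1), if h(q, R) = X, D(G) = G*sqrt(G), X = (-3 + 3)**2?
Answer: 0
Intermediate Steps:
X = 0 (X = 0**2 = 0)
D(G) = G**(3/2)
h(q, R) = 0
T(A) = 0 (T(A) = -4*0**(3/2) = -4*0 = 0)
(28*h(5, 3))*T(-1) = (28*0)*0 = 0*0 = 0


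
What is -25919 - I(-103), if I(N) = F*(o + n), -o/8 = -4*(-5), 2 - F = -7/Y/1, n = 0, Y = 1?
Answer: -24479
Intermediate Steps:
F = 9 (F = 2 - (-7/1)/1 = 2 - (-7*1) = 2 - (-7) = 2 - 1*(-7) = 2 + 7 = 9)
o = -160 (o = -(-32)*(-5) = -8*20 = -160)
I(N) = -1440 (I(N) = 9*(-160 + 0) = 9*(-160) = -1440)
-25919 - I(-103) = -25919 - 1*(-1440) = -25919 + 1440 = -24479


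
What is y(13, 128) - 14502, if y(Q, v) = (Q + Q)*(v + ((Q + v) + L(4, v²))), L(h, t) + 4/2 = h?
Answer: -7456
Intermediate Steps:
L(h, t) = -2 + h
y(Q, v) = 2*Q*(2 + Q + 2*v) (y(Q, v) = (Q + Q)*(v + ((Q + v) + (-2 + 4))) = (2*Q)*(v + ((Q + v) + 2)) = (2*Q)*(v + (2 + Q + v)) = (2*Q)*(2 + Q + 2*v) = 2*Q*(2 + Q + 2*v))
y(13, 128) - 14502 = 2*13*(2 + 13 + 2*128) - 14502 = 2*13*(2 + 13 + 256) - 14502 = 2*13*271 - 14502 = 7046 - 14502 = -7456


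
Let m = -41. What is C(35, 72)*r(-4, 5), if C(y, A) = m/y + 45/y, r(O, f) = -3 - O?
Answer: 4/35 ≈ 0.11429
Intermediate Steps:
C(y, A) = 4/y (C(y, A) = -41/y + 45/y = 4/y)
C(35, 72)*r(-4, 5) = (4/35)*(-3 - 1*(-4)) = (4*(1/35))*(-3 + 4) = (4/35)*1 = 4/35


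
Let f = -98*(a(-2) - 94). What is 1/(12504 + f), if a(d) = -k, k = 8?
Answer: 1/22500 ≈ 4.4444e-5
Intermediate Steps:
a(d) = -8 (a(d) = -1*8 = -8)
f = 9996 (f = -98*(-8 - 94) = -98*(-102) = 9996)
1/(12504 + f) = 1/(12504 + 9996) = 1/22500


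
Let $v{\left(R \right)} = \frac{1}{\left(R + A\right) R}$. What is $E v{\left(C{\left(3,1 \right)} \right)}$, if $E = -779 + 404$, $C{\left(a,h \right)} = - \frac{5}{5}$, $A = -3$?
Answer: $- \frac{375}{4} \approx -93.75$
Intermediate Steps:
$C{\left(a,h \right)} = -1$ ($C{\left(a,h \right)} = \left(-5\right) \frac{1}{5} = -1$)
$E = -375$
$v{\left(R \right)} = \frac{1}{R \left(-3 + R\right)}$ ($v{\left(R \right)} = \frac{1}{\left(R - 3\right) R} = \frac{1}{\left(-3 + R\right) R} = \frac{1}{R \left(-3 + R\right)}$)
$E v{\left(C{\left(3,1 \right)} \right)} = - 375 \frac{1}{\left(-1\right) \left(-3 - 1\right)} = - 375 \left(- \frac{1}{-4}\right) = - 375 \left(\left(-1\right) \left(- \frac{1}{4}\right)\right) = \left(-375\right) \frac{1}{4} = - \frac{375}{4}$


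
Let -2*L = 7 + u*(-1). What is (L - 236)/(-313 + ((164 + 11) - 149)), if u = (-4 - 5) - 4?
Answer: 6/7 ≈ 0.85714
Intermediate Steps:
u = -13 (u = -9 - 4 = -13)
L = -10 (L = -(7 - 13*(-1))/2 = -(7 + 13)/2 = -½*20 = -10)
(L - 236)/(-313 + ((164 + 11) - 149)) = (-10 - 236)/(-313 + ((164 + 11) - 149)) = -246/(-313 + (175 - 149)) = -246/(-313 + 26) = -246/(-287) = -246*(-1/287) = 6/7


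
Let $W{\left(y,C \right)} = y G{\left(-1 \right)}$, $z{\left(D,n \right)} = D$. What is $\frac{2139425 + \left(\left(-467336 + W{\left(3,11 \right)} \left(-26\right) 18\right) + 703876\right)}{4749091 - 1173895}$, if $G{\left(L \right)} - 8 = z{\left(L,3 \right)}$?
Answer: $\frac{2366137}{3575196} \approx 0.66182$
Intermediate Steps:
$G{\left(L \right)} = 8 + L$
$W{\left(y,C \right)} = 7 y$ ($W{\left(y,C \right)} = y \left(8 - 1\right) = y 7 = 7 y$)
$\frac{2139425 + \left(\left(-467336 + W{\left(3,11 \right)} \left(-26\right) 18\right) + 703876\right)}{4749091 - 1173895} = \frac{2139425 + \left(\left(-467336 + 7 \cdot 3 \left(-26\right) 18\right) + 703876\right)}{4749091 - 1173895} = \frac{2139425 + \left(\left(-467336 + 21 \left(-26\right) 18\right) + 703876\right)}{3575196} = \left(2139425 + \left(\left(-467336 - 9828\right) + 703876\right)\right) \frac{1}{3575196} = \left(2139425 + \left(-477164 + 703876\right)\right) \frac{1}{3575196} = \left(2139425 + 226712\right) \frac{1}{3575196} = 2366137 \cdot \frac{1}{3575196} = \frac{2366137}{3575196}$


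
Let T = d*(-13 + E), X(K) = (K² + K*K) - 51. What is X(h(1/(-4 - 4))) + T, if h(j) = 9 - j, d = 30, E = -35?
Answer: -42383/32 ≈ -1324.5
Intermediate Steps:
X(K) = -51 + 2*K² (X(K) = (K² + K²) - 51 = 2*K² - 51 = -51 + 2*K²)
T = -1440 (T = 30*(-13 - 35) = 30*(-48) = -1440)
X(h(1/(-4 - 4))) + T = (-51 + 2*(9 - 1/(-4 - 4))²) - 1440 = (-51 + 2*(9 - 1/(-8))²) - 1440 = (-51 + 2*(9 - 1*(-⅛))²) - 1440 = (-51 + 2*(9 + ⅛)²) - 1440 = (-51 + 2*(73/8)²) - 1440 = (-51 + 2*(5329/64)) - 1440 = (-51 + 5329/32) - 1440 = 3697/32 - 1440 = -42383/32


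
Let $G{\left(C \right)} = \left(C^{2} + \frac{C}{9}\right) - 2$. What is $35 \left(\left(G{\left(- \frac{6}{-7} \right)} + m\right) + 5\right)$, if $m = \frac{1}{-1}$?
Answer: $\frac{2080}{21} \approx 99.048$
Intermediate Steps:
$G{\left(C \right)} = -2 + C^{2} + \frac{C}{9}$ ($G{\left(C \right)} = \left(C^{2} + \frac{C}{9}\right) - 2 = -2 + C^{2} + \frac{C}{9}$)
$m = -1$
$35 \left(\left(G{\left(- \frac{6}{-7} \right)} + m\right) + 5\right) = 35 \left(\left(\left(-2 + \left(- \frac{6}{-7}\right)^{2} + \frac{\left(-6\right) \frac{1}{-7}}{9}\right) - 1\right) + 5\right) = 35 \left(\left(\left(-2 + \left(\left(-6\right) \left(- \frac{1}{7}\right)\right)^{2} + \frac{\left(-6\right) \left(- \frac{1}{7}\right)}{9}\right) - 1\right) + 5\right) = 35 \left(\left(\left(-2 + \left(\frac{6}{7}\right)^{2} + \frac{1}{9} \cdot \frac{6}{7}\right) - 1\right) + 5\right) = 35 \left(\left(\left(-2 + \frac{36}{49} + \frac{2}{21}\right) - 1\right) + 5\right) = 35 \left(\left(- \frac{172}{147} - 1\right) + 5\right) = 35 \left(- \frac{319}{147} + 5\right) = 35 \cdot \frac{416}{147} = \frac{2080}{21}$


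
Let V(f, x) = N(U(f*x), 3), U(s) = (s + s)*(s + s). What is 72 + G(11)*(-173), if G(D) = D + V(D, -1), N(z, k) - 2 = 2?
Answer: -2523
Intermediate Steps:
U(s) = 4*s**2 (U(s) = (2*s)*(2*s) = 4*s**2)
N(z, k) = 4 (N(z, k) = 2 + 2 = 4)
V(f, x) = 4
G(D) = 4 + D (G(D) = D + 4 = 4 + D)
72 + G(11)*(-173) = 72 + (4 + 11)*(-173) = 72 + 15*(-173) = 72 - 2595 = -2523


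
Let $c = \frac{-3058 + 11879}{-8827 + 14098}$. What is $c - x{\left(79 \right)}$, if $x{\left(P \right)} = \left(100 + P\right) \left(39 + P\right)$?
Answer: $- \frac{111325241}{5271} \approx -21120.0$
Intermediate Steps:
$c = \frac{8821}{5271} \approx 1.6735$
$x{\left(P \right)} = \left(39 + P\right) \left(100 + P\right)$
$c - x{\left(79 \right)} = \frac{8821}{5271} - \left(3900 + 79^{2} + 139 \cdot 79\right) = \frac{8821}{5271} - \left(3900 + 6241 + 10981\right) = \frac{8821}{5271} - 21122 = - \frac{111325241}{5271}$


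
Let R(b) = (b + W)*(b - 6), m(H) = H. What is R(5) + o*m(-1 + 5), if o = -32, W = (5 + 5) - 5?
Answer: -138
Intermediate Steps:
W = 5 (W = 10 - 5 = 5)
R(b) = (-6 + b)*(5 + b) (R(b) = (b + 5)*(b - 6) = (5 + b)*(-6 + b) = (-6 + b)*(5 + b))
R(5) + o*m(-1 + 5) = (-30 + 5² - 1*5) - 32*(-1 + 5) = (-30 + 25 - 5) - 32*4 = -10 - 128 = -138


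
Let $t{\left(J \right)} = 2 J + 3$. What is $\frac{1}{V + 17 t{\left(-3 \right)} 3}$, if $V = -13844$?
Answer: $- \frac{1}{13997} \approx -7.1444 \cdot 10^{-5}$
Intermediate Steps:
$t{\left(J \right)} = 3 + 2 J$
$\frac{1}{V + 17 t{\left(-3 \right)} 3} = \frac{1}{-13844 + 17 \left(3 + 2 \left(-3\right)\right) 3} = \frac{1}{-13844 + 17 \left(3 - 6\right) 3} = \frac{1}{-13844 + 17 \left(-3\right) 3} = \frac{1}{-13844 - 153} = \frac{1}{-13997} = - \frac{1}{13997}$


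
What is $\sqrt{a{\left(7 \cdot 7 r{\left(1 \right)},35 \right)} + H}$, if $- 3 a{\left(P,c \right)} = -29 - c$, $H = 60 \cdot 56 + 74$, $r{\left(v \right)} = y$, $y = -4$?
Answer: $\frac{\sqrt{31098}}{3} \approx 58.782$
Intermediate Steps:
$r{\left(v \right)} = -4$
$H = 3434$ ($H = 3360 + 74 = 3434$)
$a{\left(P,c \right)} = \frac{29}{3} + \frac{c}{3}$ ($a{\left(P,c \right)} = - \frac{-29 - c}{3} = \frac{29}{3} + \frac{c}{3}$)
$\sqrt{a{\left(7 \cdot 7 r{\left(1 \right)},35 \right)} + H} = \sqrt{\left(\frac{29}{3} + \frac{1}{3} \cdot 35\right) + 3434} = \sqrt{\left(\frac{29}{3} + \frac{35}{3}\right) + 3434} = \sqrt{\frac{64}{3} + 3434} = \sqrt{\frac{10366}{3}} = \frac{\sqrt{31098}}{3}$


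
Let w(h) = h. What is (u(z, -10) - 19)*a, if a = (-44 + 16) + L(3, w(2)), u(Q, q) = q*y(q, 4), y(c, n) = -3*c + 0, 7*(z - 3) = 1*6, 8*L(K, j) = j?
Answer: 35409/4 ≈ 8852.3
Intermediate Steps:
L(K, j) = j/8
z = 27/7 (z = 3 + (1*6)/7 = 3 + (1/7)*6 = 3 + 6/7 = 27/7 ≈ 3.8571)
y(c, n) = -3*c
u(Q, q) = -3*q**2 (u(Q, q) = q*(-3*q) = -3*q**2)
a = -111/4 (a = (-44 + 16) + (1/8)*2 = -28 + 1/4 = -111/4 ≈ -27.750)
(u(z, -10) - 19)*a = (-3*(-10)**2 - 19)*(-111/4) = (-3*100 - 19)*(-111/4) = (-300 - 19)*(-111/4) = -319*(-111/4) = 35409/4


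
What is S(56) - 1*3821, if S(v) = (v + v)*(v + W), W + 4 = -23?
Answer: -573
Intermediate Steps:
W = -27 (W = -4 - 23 = -27)
S(v) = 2*v*(-27 + v) (S(v) = (v + v)*(v - 27) = (2*v)*(-27 + v) = 2*v*(-27 + v))
S(56) - 1*3821 = 2*56*(-27 + 56) - 1*3821 = 2*56*29 - 3821 = 3248 - 3821 = -573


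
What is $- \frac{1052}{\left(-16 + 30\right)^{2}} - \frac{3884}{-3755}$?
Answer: $- \frac{797249}{183995} \approx -4.333$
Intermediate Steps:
$- \frac{1052}{\left(-16 + 30\right)^{2}} - \frac{3884}{-3755} = - \frac{1052}{14^{2}} - - \frac{3884}{3755} = - \frac{1052}{196} + \frac{3884}{3755} = \left(-1052\right) \frac{1}{196} + \frac{3884}{3755} = - \frac{263}{49} + \frac{3884}{3755} = - \frac{797249}{183995}$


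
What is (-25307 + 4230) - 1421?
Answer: -22498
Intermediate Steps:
(-25307 + 4230) - 1421 = -21077 - 1421 = -22498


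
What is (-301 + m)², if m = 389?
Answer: 7744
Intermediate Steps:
(-301 + m)² = (-301 + 389)² = 88² = 7744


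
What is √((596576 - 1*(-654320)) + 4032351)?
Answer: √5283247 ≈ 2298.5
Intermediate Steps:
√((596576 - 1*(-654320)) + 4032351) = √((596576 + 654320) + 4032351) = √(1250896 + 4032351) = √5283247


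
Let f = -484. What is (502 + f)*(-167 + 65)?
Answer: -1836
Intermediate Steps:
(502 + f)*(-167 + 65) = (502 - 484)*(-167 + 65) = 18*(-102) = -1836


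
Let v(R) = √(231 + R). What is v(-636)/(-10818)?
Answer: -I*√5/1202 ≈ -0.0018603*I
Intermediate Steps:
v(-636)/(-10818) = √(231 - 636)/(-10818) = √(-405)*(-1/10818) = (9*I*√5)*(-1/10818) = -I*√5/1202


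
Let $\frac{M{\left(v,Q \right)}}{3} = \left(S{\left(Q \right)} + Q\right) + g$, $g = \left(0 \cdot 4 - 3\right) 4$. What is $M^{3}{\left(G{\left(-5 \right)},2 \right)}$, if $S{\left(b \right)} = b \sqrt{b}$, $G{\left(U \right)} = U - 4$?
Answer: $-33480 + 16632 \sqrt{2} \approx -9958.8$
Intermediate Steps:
$G{\left(U \right)} = -4 + U$
$S{\left(b \right)} = b^{\frac{3}{2}}$
$g = -12$ ($g = \left(0 - 3\right) 4 = \left(-3\right) 4 = -12$)
$M{\left(v,Q \right)} = -36 + 3 Q + 3 Q^{\frac{3}{2}}$ ($M{\left(v,Q \right)} = 3 \left(\left(Q^{\frac{3}{2}} + Q\right) - 12\right) = 3 \left(\left(Q + Q^{\frac{3}{2}}\right) - 12\right) = 3 \left(-12 + Q + Q^{\frac{3}{2}}\right) = -36 + 3 Q + 3 Q^{\frac{3}{2}}$)
$M^{3}{\left(G{\left(-5 \right)},2 \right)} = \left(-36 + 3 \cdot 2 + 3 \cdot 2^{\frac{3}{2}}\right)^{3} = \left(-36 + 6 + 3 \cdot 2 \sqrt{2}\right)^{3} = \left(-36 + 6 + 6 \sqrt{2}\right)^{3} = \left(-30 + 6 \sqrt{2}\right)^{3}$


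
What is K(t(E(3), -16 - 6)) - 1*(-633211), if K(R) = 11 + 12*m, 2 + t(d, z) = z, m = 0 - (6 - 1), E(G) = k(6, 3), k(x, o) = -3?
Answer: 633162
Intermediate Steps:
E(G) = -3
m = -5 (m = 0 - 1*5 = 0 - 5 = -5)
t(d, z) = -2 + z
K(R) = -49 (K(R) = 11 + 12*(-5) = 11 - 60 = -49)
K(t(E(3), -16 - 6)) - 1*(-633211) = -49 - 1*(-633211) = -49 + 633211 = 633162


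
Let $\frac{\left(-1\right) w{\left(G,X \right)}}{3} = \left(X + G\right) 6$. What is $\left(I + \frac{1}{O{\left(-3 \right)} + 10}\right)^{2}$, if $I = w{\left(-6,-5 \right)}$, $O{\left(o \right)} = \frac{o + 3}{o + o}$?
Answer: $\frac{3924361}{100} \approx 39244.0$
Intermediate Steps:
$w{\left(G,X \right)} = - 18 G - 18 X$ ($w{\left(G,X \right)} = - 3 \left(X + G\right) 6 = - 3 \left(G + X\right) 6 = - 3 \left(6 G + 6 X\right) = - 18 G - 18 X$)
$O{\left(o \right)} = \frac{3 + o}{2 o}$
$I = 198$ ($I = \left(-18\right) \left(-6\right) - -90 = 108 + 90 = 198$)
$\left(I + \frac{1}{O{\left(-3 \right)} + 10}\right)^{2} = \left(198 + \frac{1}{\frac{3 - 3}{2 \left(-3\right)} + 10}\right)^{2} = \left(198 + \frac{1}{\frac{1}{2} \left(- \frac{1}{3}\right) 0 + 10}\right)^{2} = \left(198 + \frac{1}{0 + 10}\right)^{2} = \left(198 + \frac{1}{10}\right)^{2} = \left(\frac{1981}{10}\right)^{2} = \frac{3924361}{100}$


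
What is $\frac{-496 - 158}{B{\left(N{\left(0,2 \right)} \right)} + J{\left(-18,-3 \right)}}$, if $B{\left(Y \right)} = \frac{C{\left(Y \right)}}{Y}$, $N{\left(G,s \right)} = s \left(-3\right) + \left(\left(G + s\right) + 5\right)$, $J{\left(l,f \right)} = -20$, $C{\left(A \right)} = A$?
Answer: $\frac{654}{19} \approx 34.421$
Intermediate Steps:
$N{\left(G,s \right)} = 5 + G - 2 s$ ($N{\left(G,s \right)} = - 3 s + \left(5 + G + s\right) = 5 + G - 2 s$)
$B{\left(Y \right)} = 1$ ($B{\left(Y \right)} = \frac{Y}{Y} = 1$)
$\frac{-496 - 158}{B{\left(N{\left(0,2 \right)} \right)} + J{\left(-18,-3 \right)}} = \frac{-496 - 158}{1 - 20} = - \frac{654}{-19} = \left(-654\right) \left(- \frac{1}{19}\right) = \frac{654}{19}$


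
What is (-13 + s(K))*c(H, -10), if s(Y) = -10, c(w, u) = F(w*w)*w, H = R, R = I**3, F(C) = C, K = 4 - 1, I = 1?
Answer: -23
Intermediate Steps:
K = 3
R = 1 (R = 1**3 = 1)
H = 1
c(w, u) = w**3 (c(w, u) = (w*w)*w = w**2*w = w**3)
(-13 + s(K))*c(H, -10) = (-13 - 10)*1**3 = -23*1 = -23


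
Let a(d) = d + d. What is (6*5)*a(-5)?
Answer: -300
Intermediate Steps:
a(d) = 2*d
(6*5)*a(-5) = (6*5)*(2*(-5)) = 30*(-10) = -300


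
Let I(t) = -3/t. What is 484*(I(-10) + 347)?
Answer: 840466/5 ≈ 1.6809e+5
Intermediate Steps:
484*(I(-10) + 347) = 484*(-3/(-10) + 347) = 484*(-3*(-1/10) + 347) = 484*(3/10 + 347) = 484*(3473/10) = 840466/5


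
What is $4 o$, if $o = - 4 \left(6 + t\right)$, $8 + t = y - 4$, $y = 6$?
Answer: $0$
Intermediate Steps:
$t = -6$ ($t = -8 + \left(6 - 4\right) = -8 + 2 = -6$)
$o = 0$ ($o = - 4 \left(6 - 6\right) = \left(-4\right) 0 = 0$)
$4 o = 4 \cdot 0 = 0$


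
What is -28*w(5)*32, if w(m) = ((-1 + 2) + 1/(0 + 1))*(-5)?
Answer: 8960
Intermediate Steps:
w(m) = -10 (w(m) = (1 + 1/1)*(-5) = (1 + 1)*(-5) = 2*(-5) = -10)
-28*w(5)*32 = -28*(-10)*32 = 280*32 = 8960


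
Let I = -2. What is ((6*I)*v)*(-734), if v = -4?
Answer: -35232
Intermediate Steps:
((6*I)*v)*(-734) = ((6*(-2))*(-4))*(-734) = -12*(-4)*(-734) = 48*(-734) = -35232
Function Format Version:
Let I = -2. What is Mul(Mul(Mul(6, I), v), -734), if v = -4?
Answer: -35232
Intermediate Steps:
Mul(Mul(Mul(6, I), v), -734) = Mul(Mul(Mul(6, -2), -4), -734) = Mul(Mul(-12, -4), -734) = Mul(48, -734) = -35232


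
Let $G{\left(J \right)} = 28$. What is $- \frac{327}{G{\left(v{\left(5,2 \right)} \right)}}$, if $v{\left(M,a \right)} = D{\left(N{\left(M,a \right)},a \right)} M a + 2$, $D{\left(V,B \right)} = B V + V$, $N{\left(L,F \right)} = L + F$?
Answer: $- \frac{327}{28} \approx -11.679$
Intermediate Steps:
$N{\left(L,F \right)} = F + L$
$D{\left(V,B \right)} = V + B V$
$v{\left(M,a \right)} = 2 + M a \left(1 + a\right) \left(M + a\right)$ ($v{\left(M,a \right)} = \left(a + M\right) \left(1 + a\right) M a + 2 = \left(M + a\right) \left(1 + a\right) M a + 2 = \left(1 + a\right) \left(M + a\right) M a + 2 = M \left(1 + a\right) \left(M + a\right) a + 2 = M a \left(1 + a\right) \left(M + a\right) + 2 = 2 + M a \left(1 + a\right) \left(M + a\right)$)
$- \frac{327}{G{\left(v{\left(5,2 \right)} \right)}} = - \frac{327}{28}$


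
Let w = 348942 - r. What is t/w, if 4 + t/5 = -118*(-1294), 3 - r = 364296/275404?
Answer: 17521202480/8008296721 ≈ 2.1879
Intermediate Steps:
r = 115479/68851 (r = 3 - 364296/275404 = 3 - 1*91074/68851 = 3 - 91074/68851 = 115479/68851 ≈ 1.6772)
w = 24024890163/68851 (w = 348942 - 1*115479/68851 = 348942 - 115479/68851 = 24024890163/68851 ≈ 3.4894e+5)
t = 763440 (t = -20 + 5*(-118*(-1294)) = -20 + 5*152692 = -20 + 763460 = 763440)
t/w = 763440/(24024890163/68851) = 763440*(68851/24024890163) = 17521202480/8008296721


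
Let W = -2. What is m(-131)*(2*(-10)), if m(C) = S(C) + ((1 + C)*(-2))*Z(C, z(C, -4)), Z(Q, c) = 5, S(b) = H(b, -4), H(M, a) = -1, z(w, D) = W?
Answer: -25980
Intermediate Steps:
z(w, D) = -2
S(b) = -1
m(C) = -11 - 10*C (m(C) = -1 + ((1 + C)*(-2))*5 = -1 + (-2 - 2*C)*5 = -1 + (-10 - 10*C) = -11 - 10*C)
m(-131)*(2*(-10)) = (-11 - 10*(-131))*(2*(-10)) = (-11 + 1310)*(-20) = 1299*(-20) = -25980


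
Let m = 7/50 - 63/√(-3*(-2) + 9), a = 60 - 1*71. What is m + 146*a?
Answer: -80293/50 - 21*√15/5 ≈ -1622.1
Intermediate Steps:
a = -11 (a = 60 - 71 = -11)
m = 7/50 - 21*√15/5 (m = 7*(1/50) - 63/√(6 + 9) = 7/50 - 63*√15/15 = 7/50 - 21*√15/5 ≈ -16.127)
m + 146*a = (7/50 - 21*√15/5) + 146*(-11) = (7/50 - 21*√15/5) - 1606 = -80293/50 - 21*√15/5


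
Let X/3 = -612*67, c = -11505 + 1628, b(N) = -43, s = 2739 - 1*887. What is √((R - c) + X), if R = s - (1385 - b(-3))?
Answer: I*√112711 ≈ 335.72*I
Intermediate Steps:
s = 1852 (s = 2739 - 887 = 1852)
c = -9877
X = -123012 (X = 3*(-612*67) = 3*(-41004) = -123012)
R = 424 (R = 1852 - (1385 - 1*(-43)) = 1852 - (1385 + 43) = 1852 - 1*1428 = 1852 - 1428 = 424)
√((R - c) + X) = √((424 - 1*(-9877)) - 123012) = √((424 + 9877) - 123012) = √(10301 - 123012) = √(-112711) = I*√112711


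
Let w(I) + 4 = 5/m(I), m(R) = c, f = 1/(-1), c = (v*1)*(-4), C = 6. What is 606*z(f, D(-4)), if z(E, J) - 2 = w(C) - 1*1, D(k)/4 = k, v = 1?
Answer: -5151/2 ≈ -2575.5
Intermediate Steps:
D(k) = 4*k
c = -4 (c = (1*1)*(-4) = 1*(-4) = -4)
f = -1 (f = 1*(-1) = -1)
m(R) = -4
w(I) = -21/4 (w(I) = -4 + 5/(-4) = -4 + 5*(-¼) = -4 - 5/4 = -21/4)
z(E, J) = -17/4 (z(E, J) = 2 + (-21/4 - 1*1) = 2 + (-21/4 - 1) = 2 - 25/4 = -17/4)
606*z(f, D(-4)) = 606*(-17/4) = -5151/2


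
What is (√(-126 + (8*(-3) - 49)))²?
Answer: -199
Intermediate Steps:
(√(-126 + (8*(-3) - 49)))² = (√(-126 + (-24 - 49)))² = (√(-126 - 73))² = (√(-199))² = (I*√199)² = -199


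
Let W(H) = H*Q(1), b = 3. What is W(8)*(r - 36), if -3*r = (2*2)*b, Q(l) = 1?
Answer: -320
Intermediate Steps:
W(H) = H (W(H) = H*1 = H)
r = -4 (r = -2*2*3/3 = -4*3/3 = -⅓*12 = -4)
W(8)*(r - 36) = 8*(-4 - 36) = 8*(-40) = -320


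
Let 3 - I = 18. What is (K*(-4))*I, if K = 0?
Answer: 0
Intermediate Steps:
I = -15 (I = 3 - 1*18 = 3 - 18 = -15)
(K*(-4))*I = (0*(-4))*(-15) = 0*(-15) = 0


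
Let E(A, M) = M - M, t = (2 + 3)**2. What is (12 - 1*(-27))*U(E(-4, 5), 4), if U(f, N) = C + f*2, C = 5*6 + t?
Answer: 2145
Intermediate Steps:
t = 25 (t = 5**2 = 25)
E(A, M) = 0
C = 55 (C = 5*6 + 25 = 30 + 25 = 55)
U(f, N) = 55 + 2*f (U(f, N) = 55 + f*2 = 55 + 2*f)
(12 - 1*(-27))*U(E(-4, 5), 4) = (12 - 1*(-27))*(55 + 2*0) = (12 + 27)*(55 + 0) = 39*55 = 2145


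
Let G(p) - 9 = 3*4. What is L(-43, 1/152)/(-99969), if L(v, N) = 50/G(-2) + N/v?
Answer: -326779/13721345064 ≈ -2.3815e-5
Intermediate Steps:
G(p) = 21 (G(p) = 9 + 3*4 = 9 + 12 = 21)
L(v, N) = 50/21 + N/v
L(-43, 1/152)/(-99969) = (50/21 + 1/(152*(-43)))/(-99969) = (50/21 + (1/152)*(-1/43))*(-1/99969) = (50/21 - 1/6536)*(-1/99969) = (326779/137256)*(-1/99969) = -326779/13721345064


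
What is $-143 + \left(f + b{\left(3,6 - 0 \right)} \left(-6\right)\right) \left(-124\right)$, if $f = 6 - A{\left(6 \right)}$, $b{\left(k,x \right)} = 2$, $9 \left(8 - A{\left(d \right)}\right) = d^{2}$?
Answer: $1097$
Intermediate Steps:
$A{\left(d \right)} = 8 - \frac{d^{2}}{9}$
$f = 2$ ($f = 6 - \left(8 - \frac{6^{2}}{9}\right) = 6 - \left(8 - 4\right) = 6 - 4 = 2$)
$-143 + \left(f + b{\left(3,6 - 0 \right)} \left(-6\right)\right) \left(-124\right) = -143 + \left(2 + 2 \left(-6\right)\right) \left(-124\right) = -143 + \left(2 - 12\right) \left(-124\right) = -143 - -1240 = -143 + 1240 = 1097$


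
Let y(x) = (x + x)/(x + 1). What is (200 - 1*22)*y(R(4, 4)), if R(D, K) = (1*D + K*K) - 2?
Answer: 6408/19 ≈ 337.26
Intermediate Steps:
R(D, K) = -2 + D + K² (R(D, K) = (D + K²) - 2 = -2 + D + K²)
y(x) = 2*x/(1 + x) (y(x) = (2*x)/(1 + x) = 2*x/(1 + x))
(200 - 1*22)*y(R(4, 4)) = (200 - 1*22)*(2*(-2 + 4 + 4²)/(1 + (-2 + 4 + 4²))) = (200 - 22)*(2*(-2 + 4 + 16)/(1 + (-2 + 4 + 16))) = 178*(2*18/(1 + 18)) = 178*(2*18/19) = 178*(2*18*(1/19)) = 178*(36/19) = 6408/19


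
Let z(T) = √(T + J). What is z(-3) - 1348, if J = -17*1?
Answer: -1348 + 2*I*√5 ≈ -1348.0 + 4.4721*I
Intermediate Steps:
J = -17
z(T) = √(-17 + T) (z(T) = √(T - 17) = √(-17 + T))
z(-3) - 1348 = √(-17 - 3) - 1348 = √(-20) - 1348 = 2*I*√5 - 1348 = -1348 + 2*I*√5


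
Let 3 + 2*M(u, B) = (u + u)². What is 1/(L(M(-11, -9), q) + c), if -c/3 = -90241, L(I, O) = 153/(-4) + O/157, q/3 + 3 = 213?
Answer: 628/169992543 ≈ 3.6943e-6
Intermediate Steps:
q = 630 (q = -9 + 3*213 = -9 + 639 = 630)
M(u, B) = -3/2 + 2*u² (M(u, B) = -3/2 + (u + u)²/2 = -3/2 + (2*u)²/2 = -3/2 + (4*u²)/2 = -3/2 + 2*u²)
L(I, O) = -153/4 + O/157 (L(I, O) = 153*(-¼) + O*(1/157) = -153/4 + O/157)
c = 270723 (c = -3*(-90241) = 270723)
1/(L(M(-11, -9), q) + c) = 1/((-153/4 + (1/157)*630) + 270723) = 1/((-153/4 + 630/157) + 270723) = 1/(-21501/628 + 270723) = 1/(169992543/628) = 628/169992543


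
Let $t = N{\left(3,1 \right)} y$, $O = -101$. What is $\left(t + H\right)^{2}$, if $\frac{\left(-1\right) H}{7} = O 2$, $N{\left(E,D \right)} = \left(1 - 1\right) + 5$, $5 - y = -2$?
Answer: $2099601$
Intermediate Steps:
$y = 7$ ($y = 5 - -2 = 5 + 2 = 7$)
$N{\left(E,D \right)} = 5$ ($N{\left(E,D \right)} = 0 + 5 = 5$)
$H = 1414$ ($H = - 7 \left(\left(-101\right) 2\right) = \left(-7\right) \left(-202\right) = 1414$)
$t = 35$ ($t = 5 \cdot 7 = 35$)
$\left(t + H\right)^{2} = \left(35 + 1414\right)^{2} = 1449^{2} = 2099601$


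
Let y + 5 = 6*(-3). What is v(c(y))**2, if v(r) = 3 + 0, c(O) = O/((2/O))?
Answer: 9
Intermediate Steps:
y = -23 (y = -5 + 6*(-3) = -5 - 18 = -23)
c(O) = O**2/2 (c(O) = O*(O/2) = O**2/2)
v(r) = 3
v(c(y))**2 = 3**2 = 9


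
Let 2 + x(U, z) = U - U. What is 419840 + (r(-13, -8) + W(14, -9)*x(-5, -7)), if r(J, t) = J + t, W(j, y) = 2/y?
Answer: 3778375/9 ≈ 4.1982e+5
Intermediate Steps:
x(U, z) = -2 (x(U, z) = -2 + (U - U) = -2 + 0 = -2)
419840 + (r(-13, -8) + W(14, -9)*x(-5, -7)) = 419840 + ((-13 - 8) + (2/(-9))*(-2)) = 419840 + (-21 + (2*(-1/9))*(-2)) = 419840 + (-21 - 2/9*(-2)) = 419840 + (-21 + 4/9) = 419840 - 185/9 = 3778375/9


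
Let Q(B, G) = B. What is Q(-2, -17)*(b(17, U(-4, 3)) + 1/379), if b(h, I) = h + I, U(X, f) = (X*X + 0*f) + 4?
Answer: -28048/379 ≈ -74.005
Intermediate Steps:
U(X, f) = 4 + X**2 (U(X, f) = (X**2 + 0) + 4 = X**2 + 4 = 4 + X**2)
b(h, I) = I + h
Q(-2, -17)*(b(17, U(-4, 3)) + 1/379) = -2*(((4 + (-4)**2) + 17) + 1/379) = -2*(((4 + 16) + 17) + 1/379) = -2*((20 + 17) + 1/379) = -2*(37 + 1/379) = -2*14024/379 = -28048/379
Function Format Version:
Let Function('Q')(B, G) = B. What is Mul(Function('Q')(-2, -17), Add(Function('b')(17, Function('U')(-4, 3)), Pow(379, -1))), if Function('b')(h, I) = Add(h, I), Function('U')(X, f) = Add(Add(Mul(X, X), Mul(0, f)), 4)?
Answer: Rational(-28048, 379) ≈ -74.005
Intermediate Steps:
Function('U')(X, f) = Add(4, Pow(X, 2)) (Function('U')(X, f) = Add(Add(Pow(X, 2), 0), 4) = Add(Pow(X, 2), 4) = Add(4, Pow(X, 2)))
Function('b')(h, I) = Add(I, h)
Mul(Function('Q')(-2, -17), Add(Function('b')(17, Function('U')(-4, 3)), Pow(379, -1))) = Mul(-2, Add(Add(Add(4, Pow(-4, 2)), 17), Pow(379, -1))) = Mul(-2, Add(Add(Add(4, 16), 17), Rational(1, 379))) = Mul(-2, Add(Add(20, 17), Rational(1, 379))) = Mul(-2, Add(37, Rational(1, 379))) = Mul(-2, Rational(14024, 379)) = Rational(-28048, 379)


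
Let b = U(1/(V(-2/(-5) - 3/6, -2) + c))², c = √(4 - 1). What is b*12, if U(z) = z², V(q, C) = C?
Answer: 12/(2 - √3)⁴ ≈ 2327.9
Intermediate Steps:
c = √3 ≈ 1.7320
b = (-2 + √3)⁻⁴ (b = ((1/(-2 + √3))²)² = ((-2 + √3)⁻²)² = (-2 + √3)⁻⁴ ≈ 193.99)
b*12 = 12/(2 - √3)⁴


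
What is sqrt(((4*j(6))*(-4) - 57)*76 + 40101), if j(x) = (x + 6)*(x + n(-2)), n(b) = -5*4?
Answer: 3*sqrt(26673) ≈ 489.96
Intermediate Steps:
n(b) = -20
j(x) = (-20 + x)*(6 + x) (j(x) = (x + 6)*(x - 20) = (6 + x)*(-20 + x) = (-20 + x)*(6 + x))
sqrt(((4*j(6))*(-4) - 57)*76 + 40101) = sqrt(((4*(-120 + 6**2 - 14*6))*(-4) - 57)*76 + 40101) = sqrt(((4*(-120 + 36 - 84))*(-4) - 57)*76 + 40101) = sqrt(((4*(-168))*(-4) - 57)*76 + 40101) = sqrt((-672*(-4) - 57)*76 + 40101) = sqrt((2688 - 57)*76 + 40101) = sqrt(2631*76 + 40101) = sqrt(199956 + 40101) = sqrt(240057) = 3*sqrt(26673)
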